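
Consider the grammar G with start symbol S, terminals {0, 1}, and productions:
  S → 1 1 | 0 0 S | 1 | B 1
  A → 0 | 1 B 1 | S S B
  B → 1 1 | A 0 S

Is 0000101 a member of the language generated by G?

no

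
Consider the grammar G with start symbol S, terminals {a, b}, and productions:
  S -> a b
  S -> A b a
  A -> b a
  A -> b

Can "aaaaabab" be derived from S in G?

no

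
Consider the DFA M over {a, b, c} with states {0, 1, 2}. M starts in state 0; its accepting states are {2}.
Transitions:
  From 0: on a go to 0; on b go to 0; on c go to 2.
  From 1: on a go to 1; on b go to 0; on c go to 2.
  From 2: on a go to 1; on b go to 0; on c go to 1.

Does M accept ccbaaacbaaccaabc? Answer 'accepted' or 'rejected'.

accepted

0 --c--> 2
2 --c--> 1
1 --b--> 0
0 --a--> 0
0 --a--> 0
0 --a--> 0
0 --c--> 2
2 --b--> 0
0 --a--> 0
0 --a--> 0
0 --c--> 2
2 --c--> 1
1 --a--> 1
1 --a--> 1
1 --b--> 0
0 --c--> 2
End in state 2, which is an accepting state.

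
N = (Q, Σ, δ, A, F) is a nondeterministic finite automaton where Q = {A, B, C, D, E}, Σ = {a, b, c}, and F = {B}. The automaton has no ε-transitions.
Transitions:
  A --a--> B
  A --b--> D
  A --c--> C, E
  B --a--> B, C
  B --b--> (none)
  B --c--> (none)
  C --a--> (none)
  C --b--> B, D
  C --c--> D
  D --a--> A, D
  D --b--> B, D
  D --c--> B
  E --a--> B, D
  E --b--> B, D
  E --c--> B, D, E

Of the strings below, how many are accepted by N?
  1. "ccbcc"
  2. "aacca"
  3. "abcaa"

1

"ccbcc": rejected
"aacca": accepted
"abcaa": rejected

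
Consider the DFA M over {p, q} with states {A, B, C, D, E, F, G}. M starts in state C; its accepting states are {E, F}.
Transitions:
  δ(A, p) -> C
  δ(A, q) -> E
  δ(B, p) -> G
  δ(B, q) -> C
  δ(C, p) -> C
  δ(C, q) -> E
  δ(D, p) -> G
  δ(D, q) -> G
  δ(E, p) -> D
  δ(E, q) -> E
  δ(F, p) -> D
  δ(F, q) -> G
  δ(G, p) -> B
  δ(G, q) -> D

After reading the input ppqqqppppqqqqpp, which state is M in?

C --p--> C
C --p--> C
C --q--> E
E --q--> E
E --q--> E
E --p--> D
D --p--> G
G --p--> B
B --p--> G
G --q--> D
D --q--> G
G --q--> D
D --q--> G
G --p--> B
B --p--> G

G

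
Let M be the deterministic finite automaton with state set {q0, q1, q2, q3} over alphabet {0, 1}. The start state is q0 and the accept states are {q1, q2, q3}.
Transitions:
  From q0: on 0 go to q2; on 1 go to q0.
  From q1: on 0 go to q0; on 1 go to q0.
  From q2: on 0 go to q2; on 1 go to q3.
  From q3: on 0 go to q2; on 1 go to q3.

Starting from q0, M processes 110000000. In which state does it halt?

q2

q0 --1--> q0
q0 --1--> q0
q0 --0--> q2
q2 --0--> q2
q2 --0--> q2
q2 --0--> q2
q2 --0--> q2
q2 --0--> q2
q2 --0--> q2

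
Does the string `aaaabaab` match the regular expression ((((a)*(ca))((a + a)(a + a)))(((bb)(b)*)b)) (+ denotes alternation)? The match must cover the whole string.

No split of aaaabaab into u·v has (((a)*(ca))((a+a)(a+a))) matching u and (((bb)(b)*)b) matching v.

no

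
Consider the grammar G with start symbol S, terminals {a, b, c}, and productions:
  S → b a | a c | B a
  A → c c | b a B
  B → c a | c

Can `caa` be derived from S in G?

S ⇒ Ba ⇒ caa

yes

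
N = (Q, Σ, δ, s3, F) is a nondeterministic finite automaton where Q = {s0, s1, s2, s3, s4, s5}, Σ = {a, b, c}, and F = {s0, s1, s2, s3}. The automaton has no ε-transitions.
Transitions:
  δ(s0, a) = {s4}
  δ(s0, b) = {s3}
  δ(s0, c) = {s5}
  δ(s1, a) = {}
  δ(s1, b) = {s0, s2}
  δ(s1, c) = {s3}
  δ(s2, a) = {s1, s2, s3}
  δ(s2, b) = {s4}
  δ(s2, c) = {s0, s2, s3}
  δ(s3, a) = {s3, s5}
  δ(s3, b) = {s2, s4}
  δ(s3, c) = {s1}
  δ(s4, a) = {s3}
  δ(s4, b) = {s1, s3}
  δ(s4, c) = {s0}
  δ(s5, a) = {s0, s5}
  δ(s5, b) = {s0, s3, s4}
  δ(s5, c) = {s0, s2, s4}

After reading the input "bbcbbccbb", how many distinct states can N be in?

Start: {s3}
read b: {s2, s4}
read b: {s1, s3, s4}
read c: {s0, s1, s3}
read b: {s0, s2, s3, s4}
read b: {s1, s2, s3, s4}
read c: {s0, s1, s2, s3}
read c: {s0, s1, s2, s3, s5}
read b: {s0, s2, s3, s4}
read b: {s1, s2, s3, s4}
Final reachable set {s1, s2, s3, s4} has 4 states.

4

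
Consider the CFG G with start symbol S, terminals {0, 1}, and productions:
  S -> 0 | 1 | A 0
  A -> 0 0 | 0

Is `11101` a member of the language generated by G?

no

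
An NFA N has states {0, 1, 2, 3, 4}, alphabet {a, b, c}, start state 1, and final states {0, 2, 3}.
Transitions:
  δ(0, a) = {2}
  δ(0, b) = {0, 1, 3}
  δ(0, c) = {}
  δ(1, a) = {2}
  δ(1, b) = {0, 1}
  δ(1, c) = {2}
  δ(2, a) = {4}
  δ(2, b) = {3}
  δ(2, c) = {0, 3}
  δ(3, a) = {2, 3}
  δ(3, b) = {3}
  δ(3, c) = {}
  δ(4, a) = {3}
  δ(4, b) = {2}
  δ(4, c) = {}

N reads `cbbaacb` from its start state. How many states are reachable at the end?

Start: {1}
read c: {2}
read b: {3}
read b: {3}
read a: {2, 3}
read a: {2, 3, 4}
read c: {0, 3}
read b: {0, 1, 3}
Final reachable set {0, 1, 3} has 3 states.

3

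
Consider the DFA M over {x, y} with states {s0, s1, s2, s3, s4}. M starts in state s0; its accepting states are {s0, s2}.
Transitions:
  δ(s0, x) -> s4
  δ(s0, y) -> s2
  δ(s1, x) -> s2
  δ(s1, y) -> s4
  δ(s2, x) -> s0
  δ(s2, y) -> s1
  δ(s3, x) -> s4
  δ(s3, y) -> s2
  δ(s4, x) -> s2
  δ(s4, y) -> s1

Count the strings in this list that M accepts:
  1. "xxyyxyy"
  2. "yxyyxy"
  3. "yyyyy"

0

"xxyyxyy": rejected
"yxyyxy": rejected
"yyyyy": rejected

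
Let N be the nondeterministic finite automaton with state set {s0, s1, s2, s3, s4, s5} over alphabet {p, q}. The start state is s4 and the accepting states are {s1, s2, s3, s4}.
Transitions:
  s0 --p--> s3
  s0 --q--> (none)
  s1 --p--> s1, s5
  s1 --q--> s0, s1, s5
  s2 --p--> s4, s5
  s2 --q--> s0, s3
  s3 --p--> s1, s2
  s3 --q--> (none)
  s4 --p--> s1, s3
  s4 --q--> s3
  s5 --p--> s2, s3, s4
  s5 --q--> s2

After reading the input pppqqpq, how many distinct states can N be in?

Start: {s4}
read p: {s1, s3}
read p: {s1, s2, s5}
read p: {s1, s2, s3, s4, s5}
read q: {s0, s1, s2, s3, s5}
read q: {s0, s1, s2, s3, s5}
read p: {s1, s2, s3, s4, s5}
read q: {s0, s1, s2, s3, s5}
Final reachable set {s0, s1, s2, s3, s5} has 5 states.

5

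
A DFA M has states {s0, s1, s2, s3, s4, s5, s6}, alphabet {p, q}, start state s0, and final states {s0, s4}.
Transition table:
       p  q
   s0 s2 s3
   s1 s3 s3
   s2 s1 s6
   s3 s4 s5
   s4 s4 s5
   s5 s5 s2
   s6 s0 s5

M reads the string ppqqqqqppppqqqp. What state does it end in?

s0 --p--> s2
s2 --p--> s1
s1 --q--> s3
s3 --q--> s5
s5 --q--> s2
s2 --q--> s6
s6 --q--> s5
s5 --p--> s5
s5 --p--> s5
s5 --p--> s5
s5 --p--> s5
s5 --q--> s2
s2 --q--> s6
s6 --q--> s5
s5 --p--> s5

s5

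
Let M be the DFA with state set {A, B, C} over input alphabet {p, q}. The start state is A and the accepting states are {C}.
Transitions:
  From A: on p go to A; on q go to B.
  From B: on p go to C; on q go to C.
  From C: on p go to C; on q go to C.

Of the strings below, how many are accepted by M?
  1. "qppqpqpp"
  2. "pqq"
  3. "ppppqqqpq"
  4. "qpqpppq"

4

"qppqpqpp": accepted
"pqq": accepted
"ppppqqqpq": accepted
"qpqpppq": accepted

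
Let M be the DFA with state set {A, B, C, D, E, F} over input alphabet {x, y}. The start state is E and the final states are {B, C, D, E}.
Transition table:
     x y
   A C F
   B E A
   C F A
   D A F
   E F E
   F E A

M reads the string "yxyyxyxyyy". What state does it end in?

A

E --y--> E
E --x--> F
F --y--> A
A --y--> F
F --x--> E
E --y--> E
E --x--> F
F --y--> A
A --y--> F
F --y--> A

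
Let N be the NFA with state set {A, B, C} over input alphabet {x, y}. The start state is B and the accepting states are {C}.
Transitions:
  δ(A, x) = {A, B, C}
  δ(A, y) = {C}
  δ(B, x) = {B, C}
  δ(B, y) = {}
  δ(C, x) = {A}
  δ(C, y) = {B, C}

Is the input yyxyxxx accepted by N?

Start: {B}
read y: {}
The reachable set is empty and stays empty for the remaining 6 symbols.
Reachable ∩ accepting = {} — empty.

rejected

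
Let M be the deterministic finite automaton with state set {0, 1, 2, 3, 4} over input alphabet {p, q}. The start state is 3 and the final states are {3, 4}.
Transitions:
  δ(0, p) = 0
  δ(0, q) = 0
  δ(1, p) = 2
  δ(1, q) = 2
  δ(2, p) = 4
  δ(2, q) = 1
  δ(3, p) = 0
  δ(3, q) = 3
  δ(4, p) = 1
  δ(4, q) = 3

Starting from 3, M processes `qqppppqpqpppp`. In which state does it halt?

3 --q--> 3
3 --q--> 3
3 --p--> 0
0 --p--> 0
0 --p--> 0
0 --p--> 0
0 --q--> 0
0 --p--> 0
0 --q--> 0
0 --p--> 0
0 --p--> 0
0 --p--> 0
0 --p--> 0

0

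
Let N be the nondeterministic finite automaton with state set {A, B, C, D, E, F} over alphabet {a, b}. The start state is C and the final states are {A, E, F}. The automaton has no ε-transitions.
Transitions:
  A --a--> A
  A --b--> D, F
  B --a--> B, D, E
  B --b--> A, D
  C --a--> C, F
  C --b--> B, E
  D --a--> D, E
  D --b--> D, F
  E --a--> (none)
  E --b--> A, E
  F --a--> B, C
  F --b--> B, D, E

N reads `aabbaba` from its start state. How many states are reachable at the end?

5

Start: {C}
read a: {C, F}
read a: {B, C, F}
read b: {A, B, D, E}
read b: {A, D, E, F}
read a: {A, B, C, D, E}
read b: {A, B, D, E, F}
read a: {A, B, C, D, E}
Final reachable set {A, B, C, D, E} has 5 states.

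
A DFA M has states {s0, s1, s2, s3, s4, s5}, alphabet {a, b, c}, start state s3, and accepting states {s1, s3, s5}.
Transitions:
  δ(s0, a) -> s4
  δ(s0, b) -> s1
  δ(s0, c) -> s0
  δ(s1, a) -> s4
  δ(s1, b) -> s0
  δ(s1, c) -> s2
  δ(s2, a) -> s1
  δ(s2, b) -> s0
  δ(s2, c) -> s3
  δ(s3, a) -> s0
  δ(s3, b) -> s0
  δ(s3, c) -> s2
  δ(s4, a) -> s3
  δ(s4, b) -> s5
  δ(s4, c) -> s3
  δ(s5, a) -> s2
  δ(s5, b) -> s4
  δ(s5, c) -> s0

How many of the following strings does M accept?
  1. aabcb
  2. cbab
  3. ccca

aabcb: accepted
cbab: accepted
ccca: accepted

3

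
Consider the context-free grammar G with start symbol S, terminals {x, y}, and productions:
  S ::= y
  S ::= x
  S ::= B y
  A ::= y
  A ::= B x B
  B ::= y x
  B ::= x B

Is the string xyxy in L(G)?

yes

S ⇒ By ⇒ xBy ⇒ xyxy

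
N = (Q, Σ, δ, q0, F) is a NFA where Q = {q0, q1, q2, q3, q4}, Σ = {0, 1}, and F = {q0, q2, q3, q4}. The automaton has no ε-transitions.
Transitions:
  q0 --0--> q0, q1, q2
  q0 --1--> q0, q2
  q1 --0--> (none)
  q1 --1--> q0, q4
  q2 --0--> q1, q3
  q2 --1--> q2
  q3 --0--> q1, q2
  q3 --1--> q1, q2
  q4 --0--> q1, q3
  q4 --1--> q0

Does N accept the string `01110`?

accepted

Start: {q0}
read 0: {q0, q1, q2}
read 1: {q0, q2, q4}
read 1: {q0, q2}
read 1: {q0, q2}
read 0: {q0, q1, q2, q3}
Reachable ∩ accepting = {q0, q2, q3} — nonempty.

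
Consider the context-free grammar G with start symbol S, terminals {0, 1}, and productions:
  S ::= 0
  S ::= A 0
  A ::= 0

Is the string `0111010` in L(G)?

no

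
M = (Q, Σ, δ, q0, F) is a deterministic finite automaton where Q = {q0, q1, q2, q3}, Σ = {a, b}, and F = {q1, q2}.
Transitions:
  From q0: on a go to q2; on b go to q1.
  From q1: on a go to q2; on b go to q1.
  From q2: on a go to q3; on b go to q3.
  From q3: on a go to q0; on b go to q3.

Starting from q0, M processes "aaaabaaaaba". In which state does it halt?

q0 --a--> q2
q2 --a--> q3
q3 --a--> q0
q0 --a--> q2
q2 --b--> q3
q3 --a--> q0
q0 --a--> q2
q2 --a--> q3
q3 --a--> q0
q0 --b--> q1
q1 --a--> q2

q2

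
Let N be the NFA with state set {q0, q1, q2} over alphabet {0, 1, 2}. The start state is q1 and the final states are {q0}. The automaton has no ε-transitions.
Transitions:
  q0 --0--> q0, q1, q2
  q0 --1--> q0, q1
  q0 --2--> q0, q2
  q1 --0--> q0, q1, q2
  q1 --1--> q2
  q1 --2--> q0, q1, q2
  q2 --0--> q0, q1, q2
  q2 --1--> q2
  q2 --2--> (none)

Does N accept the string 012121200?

Start: {q1}
read 0: {q0, q1, q2}
read 1: {q0, q1, q2}
read 2: {q0, q1, q2}
read 1: {q0, q1, q2}
read 2: {q0, q1, q2}
read 1: {q0, q1, q2}
read 2: {q0, q1, q2}
read 0: {q0, q1, q2}
read 0: {q0, q1, q2}
Reachable ∩ accepting = {q0} — nonempty.

accepted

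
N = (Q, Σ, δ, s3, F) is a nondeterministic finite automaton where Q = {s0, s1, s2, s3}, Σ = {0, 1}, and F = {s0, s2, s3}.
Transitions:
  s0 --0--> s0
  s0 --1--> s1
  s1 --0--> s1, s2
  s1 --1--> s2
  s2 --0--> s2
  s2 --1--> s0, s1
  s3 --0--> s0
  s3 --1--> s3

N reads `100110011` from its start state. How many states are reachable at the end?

Start: {s3}
read 1: {s3}
read 0: {s0}
read 0: {s0}
read 1: {s1}
read 1: {s2}
read 0: {s2}
read 0: {s2}
read 1: {s0, s1}
read 1: {s1, s2}
Final reachable set {s1, s2} has 2 states.

2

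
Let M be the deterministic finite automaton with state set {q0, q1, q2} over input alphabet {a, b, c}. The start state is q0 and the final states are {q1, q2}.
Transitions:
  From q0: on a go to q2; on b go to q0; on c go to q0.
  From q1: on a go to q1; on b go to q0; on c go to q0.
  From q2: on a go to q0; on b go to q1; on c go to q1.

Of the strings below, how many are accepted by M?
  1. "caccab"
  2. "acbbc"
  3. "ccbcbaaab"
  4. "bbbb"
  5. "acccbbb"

"caccab": accepted
"acbbc": rejected
"ccbcbaaab": accepted
"bbbb": rejected
"acccbbb": rejected

2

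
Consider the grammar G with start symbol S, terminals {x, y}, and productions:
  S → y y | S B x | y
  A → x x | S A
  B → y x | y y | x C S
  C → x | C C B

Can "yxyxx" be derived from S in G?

no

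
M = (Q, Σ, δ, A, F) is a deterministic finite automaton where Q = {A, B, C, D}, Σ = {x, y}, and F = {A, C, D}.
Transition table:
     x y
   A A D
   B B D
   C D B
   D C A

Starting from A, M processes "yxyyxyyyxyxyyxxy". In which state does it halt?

A

A --y--> D
D --x--> C
C --y--> B
B --y--> D
D --x--> C
C --y--> B
B --y--> D
D --y--> A
A --x--> A
A --y--> D
D --x--> C
C --y--> B
B --y--> D
D --x--> C
C --x--> D
D --y--> A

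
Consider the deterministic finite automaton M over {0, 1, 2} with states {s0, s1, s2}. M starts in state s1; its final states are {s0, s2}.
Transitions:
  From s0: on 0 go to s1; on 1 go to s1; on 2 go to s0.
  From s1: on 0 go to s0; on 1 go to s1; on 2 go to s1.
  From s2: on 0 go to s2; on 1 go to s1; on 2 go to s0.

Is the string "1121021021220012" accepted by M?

s1 --1--> s1
s1 --1--> s1
s1 --2--> s1
s1 --1--> s1
s1 --0--> s0
s0 --2--> s0
s0 --1--> s1
s1 --0--> s0
s0 --2--> s0
s0 --1--> s1
s1 --2--> s1
s1 --2--> s1
s1 --0--> s0
s0 --0--> s1
s1 --1--> s1
s1 --2--> s1
End in state s1, which is not an accepting state.

rejected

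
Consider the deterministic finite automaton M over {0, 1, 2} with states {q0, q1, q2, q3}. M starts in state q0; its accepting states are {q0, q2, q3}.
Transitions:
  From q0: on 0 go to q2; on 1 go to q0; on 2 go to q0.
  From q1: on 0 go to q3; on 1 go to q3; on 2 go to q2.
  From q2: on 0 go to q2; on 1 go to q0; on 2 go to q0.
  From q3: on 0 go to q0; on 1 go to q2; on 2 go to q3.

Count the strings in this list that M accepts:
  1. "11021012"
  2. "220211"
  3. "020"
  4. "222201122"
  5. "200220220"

"11021012": accepted
"220211": accepted
"020": accepted
"222201122": accepted
"200220220": accepted

5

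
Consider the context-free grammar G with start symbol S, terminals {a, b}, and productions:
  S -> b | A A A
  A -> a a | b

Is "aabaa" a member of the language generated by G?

S ⇒ AAA ⇒ aaAA ⇒ aabA ⇒ aabaa

yes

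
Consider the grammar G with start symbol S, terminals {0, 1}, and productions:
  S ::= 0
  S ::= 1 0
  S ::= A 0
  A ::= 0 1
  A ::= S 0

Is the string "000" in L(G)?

S ⇒ A0 ⇒ S00 ⇒ 000

yes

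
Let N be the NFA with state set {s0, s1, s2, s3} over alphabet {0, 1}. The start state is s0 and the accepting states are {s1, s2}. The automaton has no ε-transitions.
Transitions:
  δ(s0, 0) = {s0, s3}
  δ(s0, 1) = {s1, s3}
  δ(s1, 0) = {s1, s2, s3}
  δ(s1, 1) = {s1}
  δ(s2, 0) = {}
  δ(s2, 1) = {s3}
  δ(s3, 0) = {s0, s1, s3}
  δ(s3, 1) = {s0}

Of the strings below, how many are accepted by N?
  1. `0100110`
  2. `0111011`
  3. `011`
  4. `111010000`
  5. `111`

`0100110`: accepted
`0111011`: accepted
`011`: accepted
`111010000`: accepted
`111`: accepted

5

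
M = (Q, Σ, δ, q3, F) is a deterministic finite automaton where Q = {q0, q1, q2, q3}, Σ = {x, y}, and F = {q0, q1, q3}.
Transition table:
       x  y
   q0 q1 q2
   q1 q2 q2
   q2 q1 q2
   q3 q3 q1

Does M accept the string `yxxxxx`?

q3 --y--> q1
q1 --x--> q2
q2 --x--> q1
q1 --x--> q2
q2 --x--> q1
q1 --x--> q2
End in state q2, which is not an accepting state.

rejected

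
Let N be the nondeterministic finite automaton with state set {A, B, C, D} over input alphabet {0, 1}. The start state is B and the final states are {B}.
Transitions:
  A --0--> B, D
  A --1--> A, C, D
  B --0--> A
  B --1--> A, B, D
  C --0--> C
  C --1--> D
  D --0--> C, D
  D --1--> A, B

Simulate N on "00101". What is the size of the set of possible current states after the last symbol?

Start: {B}
read 0: {A}
read 0: {B, D}
read 1: {A, B, D}
read 0: {A, B, C, D}
read 1: {A, B, C, D}
Final reachable set {A, B, C, D} has 4 states.

4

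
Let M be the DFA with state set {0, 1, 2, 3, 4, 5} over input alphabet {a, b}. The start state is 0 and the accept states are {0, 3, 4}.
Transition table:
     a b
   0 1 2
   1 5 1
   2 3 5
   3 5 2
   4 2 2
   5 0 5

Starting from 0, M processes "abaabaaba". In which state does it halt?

0

0 --a--> 1
1 --b--> 1
1 --a--> 5
5 --a--> 0
0 --b--> 2
2 --a--> 3
3 --a--> 5
5 --b--> 5
5 --a--> 0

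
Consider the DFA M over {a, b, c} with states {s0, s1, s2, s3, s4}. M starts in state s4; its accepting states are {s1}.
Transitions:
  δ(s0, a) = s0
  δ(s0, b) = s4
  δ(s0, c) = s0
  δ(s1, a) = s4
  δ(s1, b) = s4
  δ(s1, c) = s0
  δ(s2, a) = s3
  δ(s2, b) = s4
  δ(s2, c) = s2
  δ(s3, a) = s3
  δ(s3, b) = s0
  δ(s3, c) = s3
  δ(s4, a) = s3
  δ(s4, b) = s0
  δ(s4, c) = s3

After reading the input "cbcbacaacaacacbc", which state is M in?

s0

s4 --c--> s3
s3 --b--> s0
s0 --c--> s0
s0 --b--> s4
s4 --a--> s3
s3 --c--> s3
s3 --a--> s3
s3 --a--> s3
s3 --c--> s3
s3 --a--> s3
s3 --a--> s3
s3 --c--> s3
s3 --a--> s3
s3 --c--> s3
s3 --b--> s0
s0 --c--> s0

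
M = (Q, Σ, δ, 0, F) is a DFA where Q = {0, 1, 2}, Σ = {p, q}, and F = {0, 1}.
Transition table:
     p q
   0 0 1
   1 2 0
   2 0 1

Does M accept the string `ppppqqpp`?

0 --p--> 0
0 --p--> 0
0 --p--> 0
0 --p--> 0
0 --q--> 1
1 --q--> 0
0 --p--> 0
0 --p--> 0
End in state 0, which is an accepting state.

accepted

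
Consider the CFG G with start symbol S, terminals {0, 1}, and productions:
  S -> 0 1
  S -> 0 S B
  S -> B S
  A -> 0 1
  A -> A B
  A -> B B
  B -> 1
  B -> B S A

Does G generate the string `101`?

S ⇒ BS ⇒ 1S ⇒ 101

yes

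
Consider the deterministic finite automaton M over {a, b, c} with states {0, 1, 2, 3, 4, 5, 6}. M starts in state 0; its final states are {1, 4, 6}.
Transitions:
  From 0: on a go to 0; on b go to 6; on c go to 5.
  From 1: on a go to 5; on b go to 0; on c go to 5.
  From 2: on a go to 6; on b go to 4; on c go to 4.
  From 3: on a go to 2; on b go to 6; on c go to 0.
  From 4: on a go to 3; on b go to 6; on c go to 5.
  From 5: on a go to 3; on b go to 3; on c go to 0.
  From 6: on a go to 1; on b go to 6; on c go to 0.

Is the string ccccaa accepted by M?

rejected

0 --c--> 5
5 --c--> 0
0 --c--> 5
5 --c--> 0
0 --a--> 0
0 --a--> 0
End in state 0, which is not an accepting state.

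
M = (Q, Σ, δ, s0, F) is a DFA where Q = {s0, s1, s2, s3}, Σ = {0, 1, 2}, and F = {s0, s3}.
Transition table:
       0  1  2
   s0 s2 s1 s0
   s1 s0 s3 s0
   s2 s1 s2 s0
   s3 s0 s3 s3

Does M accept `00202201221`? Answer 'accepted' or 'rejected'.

s0 --0--> s2
s2 --0--> s1
s1 --2--> s0
s0 --0--> s2
s2 --2--> s0
s0 --2--> s0
s0 --0--> s2
s2 --1--> s2
s2 --2--> s0
s0 --2--> s0
s0 --1--> s1
End in state s1, which is not an accepting state.

rejected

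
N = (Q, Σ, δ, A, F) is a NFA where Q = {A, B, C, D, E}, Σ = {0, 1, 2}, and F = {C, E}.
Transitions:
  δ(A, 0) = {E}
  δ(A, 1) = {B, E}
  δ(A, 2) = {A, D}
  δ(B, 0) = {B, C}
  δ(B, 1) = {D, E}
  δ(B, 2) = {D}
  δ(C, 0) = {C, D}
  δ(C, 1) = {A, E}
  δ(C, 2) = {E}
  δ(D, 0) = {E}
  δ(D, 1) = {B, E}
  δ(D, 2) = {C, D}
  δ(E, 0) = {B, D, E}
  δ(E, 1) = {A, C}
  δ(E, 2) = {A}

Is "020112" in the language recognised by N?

Start: {A}
read 0: {E}
read 2: {A}
read 0: {E}
read 1: {A, C}
read 1: {A, B, E}
read 2: {A, D}
Reachable ∩ accepting = {} — empty.

rejected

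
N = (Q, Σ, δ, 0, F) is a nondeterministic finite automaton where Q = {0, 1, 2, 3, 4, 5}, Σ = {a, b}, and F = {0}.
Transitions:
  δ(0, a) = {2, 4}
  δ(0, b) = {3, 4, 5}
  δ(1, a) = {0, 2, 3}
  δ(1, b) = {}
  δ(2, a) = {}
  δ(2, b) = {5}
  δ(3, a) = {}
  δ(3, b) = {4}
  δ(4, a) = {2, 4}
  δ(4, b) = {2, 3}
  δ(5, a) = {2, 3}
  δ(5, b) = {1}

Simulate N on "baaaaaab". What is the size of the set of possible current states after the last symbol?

3

Start: {0}
read b: {3, 4, 5}
read a: {2, 3, 4}
read a: {2, 4}
read a: {2, 4}
read a: {2, 4}
read a: {2, 4}
read a: {2, 4}
read b: {2, 3, 5}
Final reachable set {2, 3, 5} has 3 states.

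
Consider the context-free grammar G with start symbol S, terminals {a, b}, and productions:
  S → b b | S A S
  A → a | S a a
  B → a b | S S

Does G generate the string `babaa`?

no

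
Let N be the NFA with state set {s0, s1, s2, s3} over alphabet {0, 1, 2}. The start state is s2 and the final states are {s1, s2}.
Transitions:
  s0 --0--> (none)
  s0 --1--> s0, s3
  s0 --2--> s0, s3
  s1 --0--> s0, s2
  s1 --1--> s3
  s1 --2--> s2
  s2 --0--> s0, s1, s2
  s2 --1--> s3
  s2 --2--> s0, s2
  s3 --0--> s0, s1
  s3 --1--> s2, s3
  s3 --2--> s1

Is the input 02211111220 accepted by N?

Start: {s2}
read 0: {s0, s1, s2}
read 2: {s0, s2, s3}
read 2: {s0, s1, s2, s3}
read 1: {s0, s2, s3}
read 1: {s0, s2, s3}
read 1: {s0, s2, s3}
read 1: {s0, s2, s3}
read 1: {s0, s2, s3}
read 2: {s0, s1, s2, s3}
read 2: {s0, s1, s2, s3}
read 0: {s0, s1, s2}
Reachable ∩ accepting = {s1, s2} — nonempty.

accepted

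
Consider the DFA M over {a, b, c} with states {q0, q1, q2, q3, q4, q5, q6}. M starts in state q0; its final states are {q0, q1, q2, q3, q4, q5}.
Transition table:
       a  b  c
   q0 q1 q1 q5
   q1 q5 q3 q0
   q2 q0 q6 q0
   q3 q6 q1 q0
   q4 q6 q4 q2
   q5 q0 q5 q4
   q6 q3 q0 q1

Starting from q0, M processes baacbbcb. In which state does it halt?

q4

q0 --b--> q1
q1 --a--> q5
q5 --a--> q0
q0 --c--> q5
q5 --b--> q5
q5 --b--> q5
q5 --c--> q4
q4 --b--> q4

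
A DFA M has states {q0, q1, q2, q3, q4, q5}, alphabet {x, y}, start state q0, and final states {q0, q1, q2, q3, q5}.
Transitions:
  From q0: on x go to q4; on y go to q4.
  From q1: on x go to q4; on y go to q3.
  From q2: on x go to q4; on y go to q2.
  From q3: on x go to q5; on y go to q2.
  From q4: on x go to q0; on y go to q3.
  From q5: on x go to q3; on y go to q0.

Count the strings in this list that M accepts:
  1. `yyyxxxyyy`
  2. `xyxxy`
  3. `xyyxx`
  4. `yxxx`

`yyyxxxyyy`: accepted
`xyxxy`: accepted
`xyyxx`: accepted
`yxxx`: accepted

4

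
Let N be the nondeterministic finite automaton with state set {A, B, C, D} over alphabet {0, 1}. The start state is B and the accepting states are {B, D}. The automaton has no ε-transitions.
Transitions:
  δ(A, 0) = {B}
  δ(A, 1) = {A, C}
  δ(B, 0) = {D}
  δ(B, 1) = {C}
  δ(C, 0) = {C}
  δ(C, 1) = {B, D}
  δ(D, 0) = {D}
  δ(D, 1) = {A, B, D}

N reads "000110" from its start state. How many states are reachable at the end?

3

Start: {B}
read 0: {D}
read 0: {D}
read 0: {D}
read 1: {A, B, D}
read 1: {A, B, C, D}
read 0: {B, C, D}
Final reachable set {B, C, D} has 3 states.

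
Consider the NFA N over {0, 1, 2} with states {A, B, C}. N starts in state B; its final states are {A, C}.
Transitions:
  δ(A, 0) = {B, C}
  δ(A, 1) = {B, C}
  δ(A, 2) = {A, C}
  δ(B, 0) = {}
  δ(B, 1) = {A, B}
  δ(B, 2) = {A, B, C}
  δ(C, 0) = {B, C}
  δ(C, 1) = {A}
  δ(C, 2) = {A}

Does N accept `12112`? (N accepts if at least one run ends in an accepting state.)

accepted

Start: {B}
read 1: {A, B}
read 2: {A, B, C}
read 1: {A, B, C}
read 1: {A, B, C}
read 2: {A, B, C}
Reachable ∩ accepting = {A, C} — nonempty.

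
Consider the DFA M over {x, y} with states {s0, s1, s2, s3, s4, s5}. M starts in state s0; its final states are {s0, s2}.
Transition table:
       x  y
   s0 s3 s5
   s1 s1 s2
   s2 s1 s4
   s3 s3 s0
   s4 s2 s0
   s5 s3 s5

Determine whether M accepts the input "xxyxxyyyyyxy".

accepted

s0 --x--> s3
s3 --x--> s3
s3 --y--> s0
s0 --x--> s3
s3 --x--> s3
s3 --y--> s0
s0 --y--> s5
s5 --y--> s5
s5 --y--> s5
s5 --y--> s5
s5 --x--> s3
s3 --y--> s0
End in state s0, which is an accepting state.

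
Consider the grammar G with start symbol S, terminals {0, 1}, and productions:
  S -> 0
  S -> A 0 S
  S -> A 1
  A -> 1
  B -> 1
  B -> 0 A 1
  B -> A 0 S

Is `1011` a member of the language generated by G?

yes

S ⇒ A0S ⇒ 10S ⇒ 10A1 ⇒ 1011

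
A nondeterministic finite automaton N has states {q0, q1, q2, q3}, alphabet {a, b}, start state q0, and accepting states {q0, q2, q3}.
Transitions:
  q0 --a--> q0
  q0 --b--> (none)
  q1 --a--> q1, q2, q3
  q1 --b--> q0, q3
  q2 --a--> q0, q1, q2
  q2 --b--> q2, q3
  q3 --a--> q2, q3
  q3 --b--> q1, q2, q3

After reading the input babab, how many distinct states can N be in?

0

Start: {q0}
read b: {}
The reachable set is empty and stays empty for the remaining 4 symbols.
Final reachable set {} has 0 states.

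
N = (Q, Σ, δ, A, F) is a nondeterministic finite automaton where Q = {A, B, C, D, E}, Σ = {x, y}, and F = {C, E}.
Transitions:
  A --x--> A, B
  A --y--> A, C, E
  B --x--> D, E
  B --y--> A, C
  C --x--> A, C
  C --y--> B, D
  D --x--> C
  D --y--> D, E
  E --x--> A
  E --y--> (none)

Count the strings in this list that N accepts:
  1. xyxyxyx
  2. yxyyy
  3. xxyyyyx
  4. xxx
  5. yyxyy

5

xyxyxyx: accepted
yxyyy: accepted
xxyyyyx: accepted
xxx: accepted
yyxyy: accepted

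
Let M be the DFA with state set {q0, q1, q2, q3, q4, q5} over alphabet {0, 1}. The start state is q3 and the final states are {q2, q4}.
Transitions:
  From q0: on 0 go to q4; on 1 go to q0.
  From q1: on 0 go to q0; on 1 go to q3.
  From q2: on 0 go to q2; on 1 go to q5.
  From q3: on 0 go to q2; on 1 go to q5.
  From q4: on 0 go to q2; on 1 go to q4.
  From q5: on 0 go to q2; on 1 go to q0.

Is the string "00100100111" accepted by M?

rejected

q3 --0--> q2
q2 --0--> q2
q2 --1--> q5
q5 --0--> q2
q2 --0--> q2
q2 --1--> q5
q5 --0--> q2
q2 --0--> q2
q2 --1--> q5
q5 --1--> q0
q0 --1--> q0
End in state q0, which is not an accepting state.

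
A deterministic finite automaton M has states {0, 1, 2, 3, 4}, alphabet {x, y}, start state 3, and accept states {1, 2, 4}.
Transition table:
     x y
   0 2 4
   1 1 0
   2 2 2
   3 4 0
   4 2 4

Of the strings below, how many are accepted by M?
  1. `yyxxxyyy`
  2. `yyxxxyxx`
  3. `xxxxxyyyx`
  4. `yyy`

4

`yyxxxyyy`: accepted
`yyxxxyxx`: accepted
`xxxxxyyyx`: accepted
`yyy`: accepted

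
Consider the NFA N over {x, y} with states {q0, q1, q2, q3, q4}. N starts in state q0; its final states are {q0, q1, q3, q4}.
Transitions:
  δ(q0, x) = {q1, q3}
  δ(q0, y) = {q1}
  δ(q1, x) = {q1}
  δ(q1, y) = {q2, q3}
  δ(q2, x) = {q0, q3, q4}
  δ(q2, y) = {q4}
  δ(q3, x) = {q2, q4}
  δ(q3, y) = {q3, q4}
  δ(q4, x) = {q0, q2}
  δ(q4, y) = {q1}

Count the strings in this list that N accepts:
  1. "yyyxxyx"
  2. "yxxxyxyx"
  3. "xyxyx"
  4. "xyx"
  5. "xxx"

5

"yyyxxyx": accepted
"yxxxyxyx": accepted
"xyxyx": accepted
"xyx": accepted
"xxx": accepted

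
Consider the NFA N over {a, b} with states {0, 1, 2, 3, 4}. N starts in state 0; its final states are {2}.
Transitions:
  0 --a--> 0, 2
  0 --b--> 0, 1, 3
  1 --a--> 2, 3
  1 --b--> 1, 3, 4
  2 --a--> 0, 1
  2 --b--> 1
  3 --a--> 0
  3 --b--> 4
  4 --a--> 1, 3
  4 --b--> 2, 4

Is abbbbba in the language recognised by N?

accepted

Start: {0}
read a: {0, 2}
read b: {0, 1, 3}
read b: {0, 1, 3, 4}
read b: {0, 1, 2, 3, 4}
read b: {0, 1, 2, 3, 4}
read b: {0, 1, 2, 3, 4}
read a: {0, 1, 2, 3}
Reachable ∩ accepting = {2} — nonempty.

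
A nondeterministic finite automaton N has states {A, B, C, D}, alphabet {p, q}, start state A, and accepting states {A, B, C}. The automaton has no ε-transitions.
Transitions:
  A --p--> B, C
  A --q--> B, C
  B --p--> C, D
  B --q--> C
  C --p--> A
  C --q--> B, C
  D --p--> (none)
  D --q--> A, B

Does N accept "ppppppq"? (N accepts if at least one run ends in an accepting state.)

Start: {A}
read p: {B, C}
read p: {A, C, D}
read p: {A, B, C}
read p: {A, B, C, D}
read p: {A, B, C, D}
read p: {A, B, C, D}
read q: {A, B, C}
Reachable ∩ accepting = {A, B, C} — nonempty.

accepted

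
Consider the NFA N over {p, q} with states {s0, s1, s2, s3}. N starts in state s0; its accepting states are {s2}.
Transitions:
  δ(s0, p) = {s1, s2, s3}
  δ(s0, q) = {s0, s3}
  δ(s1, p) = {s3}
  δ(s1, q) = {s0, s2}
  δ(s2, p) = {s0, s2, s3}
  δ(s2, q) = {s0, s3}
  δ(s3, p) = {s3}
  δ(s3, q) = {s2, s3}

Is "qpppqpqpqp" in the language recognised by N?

accepted

Start: {s0}
read q: {s0, s3}
read p: {s1, s2, s3}
read p: {s0, s2, s3}
read p: {s0, s1, s2, s3}
read q: {s0, s2, s3}
read p: {s0, s1, s2, s3}
read q: {s0, s2, s3}
read p: {s0, s1, s2, s3}
read q: {s0, s2, s3}
read p: {s0, s1, s2, s3}
Reachable ∩ accepting = {s2} — nonempty.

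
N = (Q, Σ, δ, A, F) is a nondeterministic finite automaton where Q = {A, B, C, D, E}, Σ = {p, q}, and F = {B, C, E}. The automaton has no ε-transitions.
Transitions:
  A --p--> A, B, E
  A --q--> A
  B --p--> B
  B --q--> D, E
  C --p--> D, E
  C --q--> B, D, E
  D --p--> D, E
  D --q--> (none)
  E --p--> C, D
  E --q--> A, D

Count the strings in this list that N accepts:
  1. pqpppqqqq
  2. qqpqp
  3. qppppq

pqpppqqqq: rejected
qqpqp: accepted
qppppq: accepted

2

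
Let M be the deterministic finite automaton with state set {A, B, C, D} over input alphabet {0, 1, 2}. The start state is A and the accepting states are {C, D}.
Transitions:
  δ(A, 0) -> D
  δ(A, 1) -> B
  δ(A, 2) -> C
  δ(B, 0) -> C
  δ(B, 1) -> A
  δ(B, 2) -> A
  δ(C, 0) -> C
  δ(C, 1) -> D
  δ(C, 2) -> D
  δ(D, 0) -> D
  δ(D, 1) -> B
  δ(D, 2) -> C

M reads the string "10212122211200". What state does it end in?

C

A --1--> B
B --0--> C
C --2--> D
D --1--> B
B --2--> A
A --1--> B
B --2--> A
A --2--> C
C --2--> D
D --1--> B
B --1--> A
A --2--> C
C --0--> C
C --0--> C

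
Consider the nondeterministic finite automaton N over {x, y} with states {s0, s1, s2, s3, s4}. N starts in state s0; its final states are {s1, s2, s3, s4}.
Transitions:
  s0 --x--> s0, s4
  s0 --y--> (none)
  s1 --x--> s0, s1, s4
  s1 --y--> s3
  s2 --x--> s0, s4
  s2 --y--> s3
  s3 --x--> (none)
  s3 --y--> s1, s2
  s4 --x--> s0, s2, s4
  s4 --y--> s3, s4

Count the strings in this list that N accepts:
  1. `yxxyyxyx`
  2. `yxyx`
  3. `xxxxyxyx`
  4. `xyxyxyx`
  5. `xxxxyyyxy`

`yxxyyxyx`: rejected
`yxyx`: rejected
`xxxxyxyx`: accepted
`xyxyxyx`: accepted
`xxxxyyyxy`: accepted

3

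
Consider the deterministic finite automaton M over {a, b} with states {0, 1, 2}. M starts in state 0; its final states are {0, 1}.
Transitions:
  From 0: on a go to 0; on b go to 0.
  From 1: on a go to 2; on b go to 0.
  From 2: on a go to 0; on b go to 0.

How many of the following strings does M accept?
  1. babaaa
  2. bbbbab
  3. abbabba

3

babaaa: accepted
bbbbab: accepted
abbabba: accepted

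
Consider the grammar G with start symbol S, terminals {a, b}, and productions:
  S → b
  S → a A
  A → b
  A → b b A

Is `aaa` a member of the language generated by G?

no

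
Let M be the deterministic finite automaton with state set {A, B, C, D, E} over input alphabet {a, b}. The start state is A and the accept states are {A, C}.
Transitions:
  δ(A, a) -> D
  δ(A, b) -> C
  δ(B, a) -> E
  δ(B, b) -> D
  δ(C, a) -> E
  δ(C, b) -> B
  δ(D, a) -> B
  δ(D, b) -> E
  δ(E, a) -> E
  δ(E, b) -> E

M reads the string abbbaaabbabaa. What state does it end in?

A --a--> D
D --b--> E
E --b--> E
E --b--> E
E --a--> E
E --a--> E
E --a--> E
E --b--> E
E --b--> E
E --a--> E
E --b--> E
E --a--> E
E --a--> E

E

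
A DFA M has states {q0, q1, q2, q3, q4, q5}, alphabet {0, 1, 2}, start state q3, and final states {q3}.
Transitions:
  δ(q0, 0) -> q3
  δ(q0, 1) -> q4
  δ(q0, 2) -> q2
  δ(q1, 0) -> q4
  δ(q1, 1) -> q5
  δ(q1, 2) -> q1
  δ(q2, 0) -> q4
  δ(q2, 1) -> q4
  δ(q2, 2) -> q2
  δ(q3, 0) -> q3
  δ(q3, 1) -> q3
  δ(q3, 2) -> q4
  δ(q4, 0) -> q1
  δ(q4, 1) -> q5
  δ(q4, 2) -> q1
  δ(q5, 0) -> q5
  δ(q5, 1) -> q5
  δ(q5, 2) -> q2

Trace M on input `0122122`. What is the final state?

q3 --0--> q3
q3 --1--> q3
q3 --2--> q4
q4 --2--> q1
q1 --1--> q5
q5 --2--> q2
q2 --2--> q2

q2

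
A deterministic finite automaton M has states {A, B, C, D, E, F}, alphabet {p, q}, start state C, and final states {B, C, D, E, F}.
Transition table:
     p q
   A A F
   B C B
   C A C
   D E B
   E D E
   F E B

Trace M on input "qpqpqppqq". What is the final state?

E

C --q--> C
C --p--> A
A --q--> F
F --p--> E
E --q--> E
E --p--> D
D --p--> E
E --q--> E
E --q--> E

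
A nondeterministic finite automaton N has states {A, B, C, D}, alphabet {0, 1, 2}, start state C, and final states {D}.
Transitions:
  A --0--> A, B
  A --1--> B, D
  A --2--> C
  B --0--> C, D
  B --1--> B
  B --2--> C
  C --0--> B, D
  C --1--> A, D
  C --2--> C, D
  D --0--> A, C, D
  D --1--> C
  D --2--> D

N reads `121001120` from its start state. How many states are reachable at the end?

4

Start: {C}
read 1: {A, D}
read 2: {C, D}
read 1: {A, C, D}
read 0: {A, B, C, D}
read 0: {A, B, C, D}
read 1: {A, B, C, D}
read 1: {A, B, C, D}
read 2: {C, D}
read 0: {A, B, C, D}
Final reachable set {A, B, C, D} has 4 states.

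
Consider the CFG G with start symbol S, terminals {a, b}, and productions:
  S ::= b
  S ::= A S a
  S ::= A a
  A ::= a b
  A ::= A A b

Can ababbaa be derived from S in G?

S ⇒ ASa ⇒ abSa ⇒ abASaa ⇒ ababSaa ⇒ ababbaa

yes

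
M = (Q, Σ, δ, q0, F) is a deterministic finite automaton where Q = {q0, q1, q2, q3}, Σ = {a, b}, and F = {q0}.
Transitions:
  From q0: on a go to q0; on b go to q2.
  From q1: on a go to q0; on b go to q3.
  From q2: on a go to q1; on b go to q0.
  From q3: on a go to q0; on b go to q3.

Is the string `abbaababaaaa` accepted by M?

q0 --a--> q0
q0 --b--> q2
q2 --b--> q0
q0 --a--> q0
q0 --a--> q0
q0 --b--> q2
q2 --a--> q1
q1 --b--> q3
q3 --a--> q0
q0 --a--> q0
q0 --a--> q0
q0 --a--> q0
End in state q0, which is an accepting state.

accepted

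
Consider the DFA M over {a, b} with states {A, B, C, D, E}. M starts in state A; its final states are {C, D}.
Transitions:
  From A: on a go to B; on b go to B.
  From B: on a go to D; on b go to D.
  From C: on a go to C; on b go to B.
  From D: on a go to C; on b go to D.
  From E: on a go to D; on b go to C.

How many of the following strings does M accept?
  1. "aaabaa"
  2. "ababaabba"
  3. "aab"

3

"aaabaa": accepted
"ababaabba": accepted
"aab": accepted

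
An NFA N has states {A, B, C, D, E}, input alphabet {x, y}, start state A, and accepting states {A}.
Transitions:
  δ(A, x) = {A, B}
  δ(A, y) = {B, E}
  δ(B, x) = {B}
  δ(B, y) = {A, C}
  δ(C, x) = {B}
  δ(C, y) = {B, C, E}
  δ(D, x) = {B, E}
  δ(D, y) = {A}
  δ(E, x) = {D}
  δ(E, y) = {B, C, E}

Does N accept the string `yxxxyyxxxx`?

rejected

Start: {A}
read y: {B, E}
read x: {B, D}
read x: {B, E}
read x: {B, D}
read y: {A, C}
read y: {B, C, E}
read x: {B, D}
read x: {B, E}
read x: {B, D}
read x: {B, E}
Reachable ∩ accepting = {} — empty.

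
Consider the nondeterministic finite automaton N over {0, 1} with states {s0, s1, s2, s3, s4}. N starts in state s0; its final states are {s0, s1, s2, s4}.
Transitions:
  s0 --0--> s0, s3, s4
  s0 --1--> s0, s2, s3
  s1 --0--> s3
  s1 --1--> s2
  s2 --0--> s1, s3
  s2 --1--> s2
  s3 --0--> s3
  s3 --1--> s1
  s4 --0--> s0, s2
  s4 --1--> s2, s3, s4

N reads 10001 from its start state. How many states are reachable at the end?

5

Start: {s0}
read 1: {s0, s2, s3}
read 0: {s0, s1, s3, s4}
read 0: {s0, s2, s3, s4}
read 0: {s0, s1, s2, s3, s4}
read 1: {s0, s1, s2, s3, s4}
Final reachable set {s0, s1, s2, s3, s4} has 5 states.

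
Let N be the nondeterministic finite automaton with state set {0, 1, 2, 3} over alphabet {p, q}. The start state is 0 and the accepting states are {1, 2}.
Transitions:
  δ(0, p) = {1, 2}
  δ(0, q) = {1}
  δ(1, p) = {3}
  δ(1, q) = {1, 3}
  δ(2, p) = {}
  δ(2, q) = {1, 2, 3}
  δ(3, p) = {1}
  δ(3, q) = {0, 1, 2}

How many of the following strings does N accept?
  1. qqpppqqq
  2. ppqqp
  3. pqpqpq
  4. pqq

4

qqpppqqq: accepted
ppqqp: accepted
pqpqpq: accepted
pqq: accepted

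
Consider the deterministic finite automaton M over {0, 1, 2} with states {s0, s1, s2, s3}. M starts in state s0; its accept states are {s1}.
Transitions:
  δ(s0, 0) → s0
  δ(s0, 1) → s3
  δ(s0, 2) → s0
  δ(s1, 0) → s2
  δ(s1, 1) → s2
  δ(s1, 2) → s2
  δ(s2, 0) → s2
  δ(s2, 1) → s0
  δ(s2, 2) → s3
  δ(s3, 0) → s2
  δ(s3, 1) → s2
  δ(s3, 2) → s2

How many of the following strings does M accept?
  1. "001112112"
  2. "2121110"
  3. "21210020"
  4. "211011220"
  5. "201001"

0

"001112112": rejected
"2121110": rejected
"21210020": rejected
"211011220": rejected
"201001": rejected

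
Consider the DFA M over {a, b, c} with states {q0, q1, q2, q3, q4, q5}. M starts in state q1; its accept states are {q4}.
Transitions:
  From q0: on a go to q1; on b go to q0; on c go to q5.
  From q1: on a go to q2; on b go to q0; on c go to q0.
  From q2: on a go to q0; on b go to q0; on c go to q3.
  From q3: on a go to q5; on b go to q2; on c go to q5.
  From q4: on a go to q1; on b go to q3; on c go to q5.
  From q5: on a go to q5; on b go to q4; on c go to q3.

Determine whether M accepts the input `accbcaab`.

q1 --a--> q2
q2 --c--> q3
q3 --c--> q5
q5 --b--> q4
q4 --c--> q5
q5 --a--> q5
q5 --a--> q5
q5 --b--> q4
End in state q4, which is an accepting state.

accepted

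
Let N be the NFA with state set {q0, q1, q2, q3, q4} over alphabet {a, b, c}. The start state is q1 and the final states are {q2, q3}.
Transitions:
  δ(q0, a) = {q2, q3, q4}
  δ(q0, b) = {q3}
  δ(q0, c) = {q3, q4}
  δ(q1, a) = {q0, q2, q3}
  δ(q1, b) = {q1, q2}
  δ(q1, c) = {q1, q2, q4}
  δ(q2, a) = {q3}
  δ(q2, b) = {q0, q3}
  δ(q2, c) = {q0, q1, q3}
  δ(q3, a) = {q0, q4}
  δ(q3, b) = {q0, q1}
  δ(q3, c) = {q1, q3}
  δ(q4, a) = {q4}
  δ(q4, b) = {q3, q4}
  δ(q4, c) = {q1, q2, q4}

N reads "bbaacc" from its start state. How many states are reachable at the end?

5

Start: {q1}
read b: {q1, q2}
read b: {q0, q1, q2, q3}
read a: {q0, q2, q3, q4}
read a: {q0, q2, q3, q4}
read c: {q0, q1, q2, q3, q4}
read c: {q0, q1, q2, q3, q4}
Final reachable set {q0, q1, q2, q3, q4} has 5 states.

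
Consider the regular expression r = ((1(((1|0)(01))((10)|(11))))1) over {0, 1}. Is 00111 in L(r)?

No split of 00111 into u·v has (1(((1|0)(01))((10)|(11)))) matching u and 1 matching v.

no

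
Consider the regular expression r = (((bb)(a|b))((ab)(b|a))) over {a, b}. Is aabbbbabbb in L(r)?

no

No split of aabbbbabbb into u·v has ((bb)(a|b)) matching u and ((ab)(b|a)) matching v.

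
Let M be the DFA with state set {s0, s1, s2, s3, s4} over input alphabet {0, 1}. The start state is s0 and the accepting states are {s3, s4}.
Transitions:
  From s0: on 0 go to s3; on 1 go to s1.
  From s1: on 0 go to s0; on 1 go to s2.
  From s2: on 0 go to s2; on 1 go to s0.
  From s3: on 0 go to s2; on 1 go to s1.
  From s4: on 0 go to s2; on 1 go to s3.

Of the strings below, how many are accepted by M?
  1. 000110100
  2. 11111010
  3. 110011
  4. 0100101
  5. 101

2

000110100: accepted
11111010: accepted
110011: rejected
0100101: rejected
101: rejected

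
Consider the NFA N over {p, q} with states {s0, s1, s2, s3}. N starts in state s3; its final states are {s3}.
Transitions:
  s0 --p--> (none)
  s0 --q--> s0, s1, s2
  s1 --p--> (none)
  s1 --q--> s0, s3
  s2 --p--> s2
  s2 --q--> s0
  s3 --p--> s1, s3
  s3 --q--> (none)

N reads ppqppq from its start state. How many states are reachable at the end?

Start: {s3}
read p: {s1, s3}
read p: {s1, s3}
read q: {s0, s3}
read p: {s1, s3}
read p: {s1, s3}
read q: {s0, s3}
Final reachable set {s0, s3} has 2 states.

2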